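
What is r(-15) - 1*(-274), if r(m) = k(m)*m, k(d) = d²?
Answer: -3101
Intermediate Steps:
r(m) = m³ (r(m) = m²*m = m³)
r(-15) - 1*(-274) = (-15)³ - 1*(-274) = -3375 + 274 = -3101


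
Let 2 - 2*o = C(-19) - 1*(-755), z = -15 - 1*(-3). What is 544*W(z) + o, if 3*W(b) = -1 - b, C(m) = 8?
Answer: 9685/6 ≈ 1614.2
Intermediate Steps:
z = -12 (z = -15 + 3 = -12)
W(b) = -1/3 - b/3 (W(b) = (-1 - b)/3 = -1/3 - b/3)
o = -761/2 (o = 1 - (8 - 1*(-755))/2 = 1 - (8 + 755)/2 = 1 - 1/2*763 = 1 - 763/2 = -761/2 ≈ -380.50)
544*W(z) + o = 544*(-1/3 - 1/3*(-12)) - 761/2 = 544*(-1/3 + 4) - 761/2 = 544*(11/3) - 761/2 = 5984/3 - 761/2 = 9685/6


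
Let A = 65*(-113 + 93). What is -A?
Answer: 1300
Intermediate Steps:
A = -1300 (A = 65*(-20) = -1300)
-A = -1*(-1300) = 1300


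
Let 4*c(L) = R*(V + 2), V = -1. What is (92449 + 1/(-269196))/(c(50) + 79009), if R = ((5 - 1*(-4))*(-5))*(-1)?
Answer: 24886901003/21271935219 ≈ 1.1699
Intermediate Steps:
R = 45 (R = ((5 + 4)*(-5))*(-1) = (9*(-5))*(-1) = -45*(-1) = 45)
c(L) = 45/4 (c(L) = (45*(-1 + 2))/4 = (45*1)/4 = (¼)*45 = 45/4)
(92449 + 1/(-269196))/(c(50) + 79009) = (92449 + 1/(-269196))/(45/4 + 79009) = (92449 - 1/269196)/(316081/4) = (24886901003/269196)*(4/316081) = 24886901003/21271935219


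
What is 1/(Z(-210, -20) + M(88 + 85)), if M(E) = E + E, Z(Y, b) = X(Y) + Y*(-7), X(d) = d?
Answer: 1/1606 ≈ 0.00062266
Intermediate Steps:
Z(Y, b) = -6*Y (Z(Y, b) = Y + Y*(-7) = Y - 7*Y = -6*Y)
M(E) = 2*E
1/(Z(-210, -20) + M(88 + 85)) = 1/(-6*(-210) + 2*(88 + 85)) = 1/(1260 + 2*173) = 1/(1260 + 346) = 1/1606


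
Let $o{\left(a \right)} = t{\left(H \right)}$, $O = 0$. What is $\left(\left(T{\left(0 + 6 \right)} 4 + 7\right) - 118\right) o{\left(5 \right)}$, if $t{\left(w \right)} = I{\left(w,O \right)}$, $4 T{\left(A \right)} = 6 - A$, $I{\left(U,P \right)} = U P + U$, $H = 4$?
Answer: $-444$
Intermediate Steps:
$I{\left(U,P \right)} = U + P U$ ($I{\left(U,P \right)} = P U + U = U + P U$)
$T{\left(A \right)} = \frac{3}{2} - \frac{A}{4}$ ($T{\left(A \right)} = \frac{6 - A}{4} = \frac{3}{2} - \frac{A}{4}$)
$t{\left(w \right)} = w$ ($t{\left(w \right)} = w \left(1 + 0\right) = w 1 = w$)
$o{\left(a \right)} = 4$
$\left(\left(T{\left(0 + 6 \right)} 4 + 7\right) - 118\right) o{\left(5 \right)} = \left(\left(\left(\frac{3}{2} - \frac{0 + 6}{4}\right) 4 + 7\right) - 118\right) 4 = \left(\left(\left(\frac{3}{2} - \frac{3}{2}\right) 4 + 7\right) - 118\right) 4 = \left(\left(0 \cdot 4 + 7\right) - 118\right) 4 = \left(\left(0 + 7\right) - 118\right) 4 = \left(7 - 118\right) 4 = \left(-111\right) 4 = -444$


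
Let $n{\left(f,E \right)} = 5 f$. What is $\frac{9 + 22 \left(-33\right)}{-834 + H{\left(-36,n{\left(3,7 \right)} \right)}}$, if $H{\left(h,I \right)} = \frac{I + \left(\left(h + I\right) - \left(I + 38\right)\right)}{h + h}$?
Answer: $\frac{216}{251} \approx 0.86056$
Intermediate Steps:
$H{\left(h,I \right)} = \frac{-38 + I + h}{2 h}$ ($H{\left(h,I \right)} = \frac{I + \left(\left(I + h\right) - \left(38 + I\right)\right)}{2 h} = \left(I + \left(\left(I + h\right) - \left(38 + I\right)\right)\right) \frac{1}{2 h} = \left(I + \left(-38 + h\right)\right) \frac{1}{2 h} = \left(-38 + I + h\right) \frac{1}{2 h} = \frac{-38 + I + h}{2 h}$)
$\frac{9 + 22 \left(-33\right)}{-834 + H{\left(-36,n{\left(3,7 \right)} \right)}} = \frac{9 + 22 \left(-33\right)}{-834 + \frac{-38 + 5 \cdot 3 - 36}{2 \left(-36\right)}} = \frac{9 - 726}{-834 + \frac{1}{2} \left(- \frac{1}{36}\right) \left(-38 + 15 - 36\right)} = - \frac{717}{-834 + \frac{1}{2} \left(- \frac{1}{36}\right) \left(-59\right)} = - \frac{717}{-834 + \frac{59}{72}} = - \frac{717}{- \frac{59989}{72}} = \left(-717\right) \left(- \frac{72}{59989}\right) = \frac{216}{251}$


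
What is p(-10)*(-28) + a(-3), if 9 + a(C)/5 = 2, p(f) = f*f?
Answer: -2835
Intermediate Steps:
p(f) = f²
a(C) = -35 (a(C) = -45 + 5*2 = -45 + 10 = -35)
p(-10)*(-28) + a(-3) = (-10)²*(-28) - 35 = 100*(-28) - 35 = -2800 - 35 = -2835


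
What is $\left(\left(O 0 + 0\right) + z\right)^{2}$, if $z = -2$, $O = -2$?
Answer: $4$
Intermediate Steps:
$\left(\left(O 0 + 0\right) + z\right)^{2} = \left(\left(\left(-2\right) 0 + 0\right) - 2\right)^{2} = \left(\left(0 + 0\right) - 2\right)^{2} = \left(0 - 2\right)^{2} = \left(-2\right)^{2} = 4$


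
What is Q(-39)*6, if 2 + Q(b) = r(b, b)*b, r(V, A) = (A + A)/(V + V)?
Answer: -246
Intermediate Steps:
r(V, A) = A/V (r(V, A) = (2*A)/((2*V)) = (2*A)*(1/(2*V)) = A/V)
Q(b) = -2 + b (Q(b) = -2 + (b/b)*b = -2 + 1*b = -2 + b)
Q(-39)*6 = (-2 - 39)*6 = -41*6 = -246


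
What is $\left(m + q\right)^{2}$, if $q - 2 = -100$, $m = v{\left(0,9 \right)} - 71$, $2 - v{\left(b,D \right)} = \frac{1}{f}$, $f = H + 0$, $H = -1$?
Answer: $27556$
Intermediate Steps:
$f = -1$ ($f = -1 + 0 = -1$)
$v{\left(b,D \right)} = 3$ ($v{\left(b,D \right)} = 2 - \frac{1}{-1} = 2 - -1 = 2 + 1 = 3$)
$m = -68$ ($m = 3 - 71 = -68$)
$q = -98$ ($q = 2 - 100 = -98$)
$\left(m + q\right)^{2} = \left(-68 - 98\right)^{2} = \left(-166\right)^{2} = 27556$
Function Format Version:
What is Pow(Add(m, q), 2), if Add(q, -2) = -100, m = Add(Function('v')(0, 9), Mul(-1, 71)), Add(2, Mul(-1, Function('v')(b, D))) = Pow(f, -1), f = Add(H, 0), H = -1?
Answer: 27556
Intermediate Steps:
f = -1 (f = Add(-1, 0) = -1)
Function('v')(b, D) = 3 (Function('v')(b, D) = Add(2, Mul(-1, Pow(-1, -1))) = Add(2, Mul(-1, -1)) = Add(2, 1) = 3)
m = -68 (m = Add(3, Mul(-1, 71)) = Add(3, -71) = -68)
q = -98 (q = Add(2, -100) = -98)
Pow(Add(m, q), 2) = Pow(Add(-68, -98), 2) = Pow(-166, 2) = 27556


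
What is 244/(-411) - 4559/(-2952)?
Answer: 384487/404424 ≈ 0.95070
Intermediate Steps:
244/(-411) - 4559/(-2952) = 244*(-1/411) - 4559*(-1/2952) = -244/411 + 4559/2952 = 384487/404424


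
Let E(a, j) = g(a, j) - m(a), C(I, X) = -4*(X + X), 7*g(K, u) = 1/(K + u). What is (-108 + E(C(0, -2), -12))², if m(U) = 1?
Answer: 9308601/784 ≈ 11873.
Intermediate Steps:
g(K, u) = 1/(7*(K + u))
C(I, X) = -8*X
E(a, j) = -1 + 1/(7*(a + j)) (E(a, j) = 1/(7*(a + j)) - 1*1 = 1/(7*(a + j)) - 1 = -1 + 1/(7*(a + j)))
(-108 + E(C(0, -2), -12))² = (-108 + (⅐ - (-8)*(-2) - 1*(-12))/(-8*(-2) - 12))² = (-108 + (⅐ - 1*16 + 12)/(16 - 12))² = (-108 + (⅐ - 16 + 12)/4)² = (-108 + (¼)*(-27/7))² = (-108 - 27/28)² = (-3051/28)² = 9308601/784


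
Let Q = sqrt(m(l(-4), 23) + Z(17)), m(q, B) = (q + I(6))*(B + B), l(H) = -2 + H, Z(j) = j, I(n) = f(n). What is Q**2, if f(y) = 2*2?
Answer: -75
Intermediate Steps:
f(y) = 4
I(n) = 4
m(q, B) = 2*B*(4 + q) (m(q, B) = (q + 4)*(B + B) = (4 + q)*(2*B) = 2*B*(4 + q))
Q = 5*I*sqrt(3) (Q = sqrt(2*23*(4 + (-2 - 4)) + 17) = sqrt(2*23*(4 - 6) + 17) = sqrt(2*23*(-2) + 17) = sqrt(-92 + 17) = sqrt(-75) = 5*I*sqrt(3) ≈ 8.6602*I)
Q**2 = (5*I*sqrt(3))**2 = -75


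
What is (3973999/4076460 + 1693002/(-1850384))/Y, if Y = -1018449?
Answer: -56496154087/960272183684680920 ≈ -5.8834e-8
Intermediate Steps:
(3973999/4076460 + 1693002/(-1850384))/Y = (3973999/4076460 + 1693002/(-1850384))/(-1018449) = (3973999*(1/4076460) + 1693002*(-1/1850384))*(-1/1018449) = (3973999/4076460 - 846501/925192)*(-1/1018449) = (56496154087/942877045080)*(-1/1018449) = -56496154087/960272183684680920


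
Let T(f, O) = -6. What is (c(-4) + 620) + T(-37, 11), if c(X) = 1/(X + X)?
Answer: 4911/8 ≈ 613.88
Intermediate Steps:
c(X) = 1/(2*X)
(c(-4) + 620) + T(-37, 11) = ((½)/(-4) + 620) - 6 = ((½)*(-¼) + 620) - 6 = (-⅛ + 620) - 6 = 4959/8 - 6 = 4911/8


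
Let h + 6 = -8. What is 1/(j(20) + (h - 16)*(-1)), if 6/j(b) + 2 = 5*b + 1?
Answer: 33/992 ≈ 0.033266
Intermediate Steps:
h = -14 (h = -6 - 8 = -14)
j(b) = 6/(-1 + 5*b) (j(b) = 6/(-2 + (5*b + 1)) = 6/(-2 + (1 + 5*b)) = 6/(-1 + 5*b))
1/(j(20) + (h - 16)*(-1)) = 1/(6/(-1 + 5*20) + (-14 - 16)*(-1)) = 1/(6/(-1 + 100) - 30*(-1)) = 1/(6/99 + 30) = 1/(6*(1/99) + 30) = 1/(2/33 + 30) = 1/(992/33) = 33/992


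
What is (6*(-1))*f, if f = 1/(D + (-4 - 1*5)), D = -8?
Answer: 6/17 ≈ 0.35294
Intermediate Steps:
f = -1/17 (f = 1/(-8 + (-4 - 1*5)) = 1/(-8 + (-4 - 5)) = 1/(-8 - 9) = 1/(-17) = -1/17 ≈ -0.058824)
(6*(-1))*f = (6*(-1))*(-1/17) = -6*(-1/17) = 6/17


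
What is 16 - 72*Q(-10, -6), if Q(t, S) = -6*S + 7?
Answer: -3080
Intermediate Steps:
Q(t, S) = 7 - 6*S
16 - 72*Q(-10, -6) = 16 - 72*(7 - 6*(-6)) = 16 - 72*(7 + 36) = 16 - 72*43 = 16 - 3096 = -3080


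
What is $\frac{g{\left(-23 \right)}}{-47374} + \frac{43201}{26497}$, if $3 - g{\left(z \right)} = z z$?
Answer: $\frac{1030270798}{627634439} \approx 1.6415$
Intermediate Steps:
$g{\left(z \right)} = 3 - z^{2}$ ($g{\left(z \right)} = 3 - z z = 3 - z^{2}$)
$\frac{g{\left(-23 \right)}}{-47374} + \frac{43201}{26497} = \frac{3 - \left(-23\right)^{2}}{-47374} + \frac{43201}{26497} = \left(3 - 529\right) \left(- \frac{1}{47374}\right) + 43201 \cdot \frac{1}{26497} = \left(3 - 529\right) \left(- \frac{1}{47374}\right) + \frac{43201}{26497} = \left(-526\right) \left(- \frac{1}{47374}\right) + \frac{43201}{26497} = \frac{263}{23687} + \frac{43201}{26497} = \frac{1030270798}{627634439}$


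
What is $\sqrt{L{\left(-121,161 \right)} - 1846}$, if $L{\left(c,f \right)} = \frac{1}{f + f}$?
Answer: $\frac{i \sqrt{191400342}}{322} \approx 42.965 i$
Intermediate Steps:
$L{\left(c,f \right)} = \frac{1}{2 f}$
$\sqrt{L{\left(-121,161 \right)} - 1846} = \sqrt{\frac{1}{2 \cdot 161} - 1846} = \sqrt{\frac{1}{2} \cdot \frac{1}{161} - 1846} = \sqrt{\frac{1}{322} - 1846} = \sqrt{- \frac{594411}{322}} = \frac{i \sqrt{191400342}}{322}$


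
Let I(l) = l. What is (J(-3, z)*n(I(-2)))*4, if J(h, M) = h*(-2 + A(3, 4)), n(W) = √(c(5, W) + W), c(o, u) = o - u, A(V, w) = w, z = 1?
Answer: -24*√5 ≈ -53.666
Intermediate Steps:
n(W) = √5 (n(W) = √((5 - W) + W) = √5)
J(h, M) = 2*h (J(h, M) = h*(-2 + 4) = h*2 = 2*h)
(J(-3, z)*n(I(-2)))*4 = ((2*(-3))*√5)*4 = -6*√5*4 = -24*√5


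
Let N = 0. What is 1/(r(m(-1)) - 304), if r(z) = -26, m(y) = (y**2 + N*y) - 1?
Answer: -1/330 ≈ -0.0030303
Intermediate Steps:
m(y) = -1 + y**2 (m(y) = (y**2 + 0*y) - 1 = (y**2 + 0) - 1 = y**2 - 1 = -1 + y**2)
1/(r(m(-1)) - 304) = 1/(-26 - 304) = 1/(-330) = -1/330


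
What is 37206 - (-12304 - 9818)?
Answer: 59328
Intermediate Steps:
37206 - (-12304 - 9818) = 37206 - 1*(-22122) = 37206 + 22122 = 59328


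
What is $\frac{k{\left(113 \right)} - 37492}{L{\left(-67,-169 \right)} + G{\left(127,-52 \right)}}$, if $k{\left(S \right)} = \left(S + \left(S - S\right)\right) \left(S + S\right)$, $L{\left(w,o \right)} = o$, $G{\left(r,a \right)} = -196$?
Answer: $\frac{11954}{365} \approx 32.751$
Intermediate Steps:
$k{\left(S \right)} = 2 S^{2}$ ($k{\left(S \right)} = \left(S + 0\right) 2 S = S 2 S = 2 S^{2}$)
$\frac{k{\left(113 \right)} - 37492}{L{\left(-67,-169 \right)} + G{\left(127,-52 \right)}} = \frac{2 \cdot 113^{2} - 37492}{-169 - 196} = \frac{2 \cdot 12769 - 37492}{-365} = \left(25538 - 37492\right) \left(- \frac{1}{365}\right) = \left(-11954\right) \left(- \frac{1}{365}\right) = \frac{11954}{365}$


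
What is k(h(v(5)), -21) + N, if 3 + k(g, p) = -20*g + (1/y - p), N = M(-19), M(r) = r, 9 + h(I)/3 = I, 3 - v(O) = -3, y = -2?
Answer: 357/2 ≈ 178.50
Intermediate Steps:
v(O) = 6 (v(O) = 3 - 1*(-3) = 3 + 3 = 6)
h(I) = -27 + 3*I
N = -19
k(g, p) = -7/2 - p - 20*g (k(g, p) = -3 + (-20*g + (1/(-2) - p)) = -3 + (-20*g + (-1/2 - p)) = -3 + (-1/2 - p - 20*g) = -7/2 - p - 20*g)
k(h(v(5)), -21) + N = (-7/2 - 1*(-21) - 20*(-27 + 3*6)) - 19 = (-7/2 + 21 - 20*(-27 + 18)) - 19 = (-7/2 + 21 - 20*(-9)) - 19 = (-7/2 + 21 + 180) - 19 = 395/2 - 19 = 357/2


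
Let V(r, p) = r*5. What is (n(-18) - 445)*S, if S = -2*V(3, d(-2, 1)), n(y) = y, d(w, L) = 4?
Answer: 13890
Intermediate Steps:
V(r, p) = 5*r
S = -30 (S = -10*3 = -2*15 = -30)
(n(-18) - 445)*S = (-18 - 445)*(-30) = -463*(-30) = 13890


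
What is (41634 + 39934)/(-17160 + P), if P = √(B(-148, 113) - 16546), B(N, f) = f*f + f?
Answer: -87481680/18404329 - 20392*I*√229/18404329 ≈ -4.7533 - 0.016767*I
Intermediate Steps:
B(N, f) = f + f² (B(N, f) = f² + f = f + f²)
P = 4*I*√229 (P = √(113*(1 + 113) - 16546) = √(113*114 - 16546) = √(12882 - 16546) = √(-3664) = 4*I*√229 ≈ 60.531*I)
(41634 + 39934)/(-17160 + P) = (41634 + 39934)/(-17160 + 4*I*√229) = 81568/(-17160 + 4*I*√229)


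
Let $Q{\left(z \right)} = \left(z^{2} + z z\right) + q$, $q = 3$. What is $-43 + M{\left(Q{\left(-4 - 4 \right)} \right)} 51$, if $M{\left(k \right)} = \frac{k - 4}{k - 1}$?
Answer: $\frac{887}{130} \approx 6.8231$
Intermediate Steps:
$Q{\left(z \right)} = 3 + 2 z^{2}$ ($Q{\left(z \right)} = \left(z^{2} + z z\right) + 3 = \left(z^{2} + z^{2}\right) + 3 = 2 z^{2} + 3 = 3 + 2 z^{2}$)
$M{\left(k \right)} = \frac{-4 + k}{-1 + k}$
$-43 + M{\left(Q{\left(-4 - 4 \right)} \right)} 51 = -43 + \frac{-4 + \left(3 + 2 \left(-4 - 4\right)^{2}\right)}{-1 + \left(3 + 2 \left(-4 - 4\right)^{2}\right)} 51 = -43 + \frac{-4 + \left(3 + 2 \left(-8\right)^{2}\right)}{-1 + \left(3 + 2 \left(-8\right)^{2}\right)} 51 = -43 + \frac{-4 + \left(3 + 2 \cdot 64\right)}{-1 + \left(3 + 2 \cdot 64\right)} 51 = -43 + \frac{-4 + \left(3 + 128\right)}{-1 + \left(3 + 128\right)} 51 = -43 + \frac{-4 + 131}{-1 + 131} \cdot 51 = -43 + \frac{1}{130} \cdot 127 \cdot 51 = -43 + \frac{127}{130} \cdot 51 = -43 + \frac{6477}{130} = \frac{887}{130}$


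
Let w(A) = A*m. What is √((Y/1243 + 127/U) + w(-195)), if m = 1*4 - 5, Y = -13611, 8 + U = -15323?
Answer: √66834270809000189/19056433 ≈ 13.566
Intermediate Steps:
U = -15331 (U = -8 - 15323 = -15331)
m = -1 (m = 4 - 5 = -1)
w(A) = -A (w(A) = A*(-1) = -A)
√((Y/1243 + 127/U) + w(-195)) = √((-13611/1243 + 127/(-15331)) - 1*(-195)) = √((-13611*1/1243 + 127*(-1/15331)) + 195) = √((-13611/1243 - 127/15331) + 195) = √(-208828102/19056433 + 195) = √(3507176333/19056433) = √66834270809000189/19056433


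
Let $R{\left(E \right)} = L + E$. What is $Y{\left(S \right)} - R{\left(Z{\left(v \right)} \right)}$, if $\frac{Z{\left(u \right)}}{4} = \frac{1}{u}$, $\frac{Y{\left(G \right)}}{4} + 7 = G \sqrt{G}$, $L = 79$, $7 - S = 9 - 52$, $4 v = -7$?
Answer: $- \frac{733}{7} + 1000 \sqrt{2} \approx 1309.5$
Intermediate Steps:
$v = - \frac{7}{4}$ ($v = \frac{1}{4} \left(-7\right) = - \frac{7}{4} \approx -1.75$)
$S = 50$ ($S = 7 - \left(9 - 52\right) = 7 - -43 = 7 + 43 = 50$)
$Y{\left(G \right)} = -28 + 4 G^{\frac{3}{2}}$ ($Y{\left(G \right)} = -28 + 4 G \sqrt{G} = -28 + 4 G^{\frac{3}{2}}$)
$Z{\left(u \right)} = \frac{4}{u}$
$R{\left(E \right)} = 79 + E$
$Y{\left(S \right)} - R{\left(Z{\left(v \right)} \right)} = \left(-28 + 4 \cdot 50^{\frac{3}{2}}\right) - \left(79 + \frac{4}{- \frac{7}{4}}\right) = \left(-28 + 4 \cdot 250 \sqrt{2}\right) - \left(79 + 4 \left(- \frac{4}{7}\right)\right) = \left(-28 + 1000 \sqrt{2}\right) - \left(79 - \frac{16}{7}\right) = \left(-28 + 1000 \sqrt{2}\right) - \frac{537}{7} = - \frac{733}{7} + 1000 \sqrt{2}$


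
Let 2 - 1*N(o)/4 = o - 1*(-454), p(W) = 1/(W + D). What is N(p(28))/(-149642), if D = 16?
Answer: 19889/1646062 ≈ 0.012083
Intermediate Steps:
p(W) = 1/(16 + W) (p(W) = 1/(W + 16) = 1/(16 + W))
N(o) = -1808 - 4*o (N(o) = 8 - 4*(o - 1*(-454)) = 8 - 4*(o + 454) = 8 - 4*(454 + o) = 8 + (-1816 - 4*o) = -1808 - 4*o)
N(p(28))/(-149642) = (-1808 - 4/(16 + 28))/(-149642) = (-1808 - 4/44)*(-1/149642) = (-1808 - 4*1/44)*(-1/149642) = (-1808 - 1/11)*(-1/149642) = -19889/11*(-1/149642) = 19889/1646062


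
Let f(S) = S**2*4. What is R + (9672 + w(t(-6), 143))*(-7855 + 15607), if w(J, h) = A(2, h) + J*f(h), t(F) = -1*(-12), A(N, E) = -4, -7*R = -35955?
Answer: 53787598035/7 ≈ 7.6839e+9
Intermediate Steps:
R = 35955/7 (R = -1/7*(-35955) = 35955/7 ≈ 5136.4)
f(S) = 4*S**2
t(F) = 12
w(J, h) = -4 + 4*J*h**2 (w(J, h) = -4 + J*(4*h**2) = -4 + 4*J*h**2)
R + (9672 + w(t(-6), 143))*(-7855 + 15607) = 35955/7 + (9672 + (-4 + 4*12*143**2))*(-7855 + 15607) = 35955/7 + (9672 + (-4 + 4*12*20449))*7752 = 35955/7 + (9672 + (-4 + 981552))*7752 = 35955/7 + (9672 + 981548)*7752 = 35955/7 + 991220*7752 = 35955/7 + 7683937440 = 53787598035/7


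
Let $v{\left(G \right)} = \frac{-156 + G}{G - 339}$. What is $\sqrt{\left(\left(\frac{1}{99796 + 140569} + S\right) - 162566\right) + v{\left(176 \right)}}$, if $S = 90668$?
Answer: $\frac{i \sqrt{110365978641459443265}}{39179495} \approx 268.14 i$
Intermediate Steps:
$v{\left(G \right)} = \frac{-156 + G}{-339 + G}$
$\sqrt{\left(\left(\frac{1}{99796 + 140569} + S\right) - 162566\right) + v{\left(176 \right)}} = \sqrt{\left(\left(\frac{1}{99796 + 140569} + 90668\right) - 162566\right) + \frac{-156 + 176}{-339 + 176}} = \sqrt{\left(\left(\frac{1}{240365} + 90668\right) - 162566\right) + \frac{1}{-163} \cdot 20} = \sqrt{\left(\left(\frac{1}{240365} + 90668\right) - 162566\right) - \frac{20}{163}} = \sqrt{\left(\frac{21793413821}{240365} - 162566\right) - \frac{20}{163}} = \sqrt{- \frac{17281762769}{240365} - \frac{20}{163}} = \sqrt{- \frac{2816932138647}{39179495}} = \frac{i \sqrt{110365978641459443265}}{39179495}$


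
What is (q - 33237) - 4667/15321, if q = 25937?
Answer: -111847967/15321 ≈ -7300.3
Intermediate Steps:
(q - 33237) - 4667/15321 = (25937 - 33237) - 4667/15321 = -7300 - 4667*1/15321 = -7300 - 4667/15321 = -111847967/15321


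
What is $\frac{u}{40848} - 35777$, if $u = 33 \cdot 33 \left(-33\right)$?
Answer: $- \frac{487151611}{13616} \approx -35778.0$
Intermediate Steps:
$u = -35937$ ($u = 1089 \left(-33\right) = -35937$)
$\frac{u}{40848} - 35777 = - \frac{35937}{40848} - 35777 = \left(-35937\right) \frac{1}{40848} - 35777 = - \frac{11979}{13616} - 35777 = - \frac{487151611}{13616}$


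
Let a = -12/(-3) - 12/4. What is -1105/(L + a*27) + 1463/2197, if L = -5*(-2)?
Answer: -2373554/81289 ≈ -29.199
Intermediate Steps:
L = 10
a = 1 (a = -12*(-⅓) - 12*¼ = 4 - 3 = 1)
-1105/(L + a*27) + 1463/2197 = -1105/(10 + 1*27) + 1463/2197 = -1105/(10 + 27) + 1463*(1/2197) = -1105/37 + 1463/2197 = -2373554/81289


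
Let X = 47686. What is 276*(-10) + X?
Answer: 44926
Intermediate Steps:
276*(-10) + X = 276*(-10) + 47686 = -2760 + 47686 = 44926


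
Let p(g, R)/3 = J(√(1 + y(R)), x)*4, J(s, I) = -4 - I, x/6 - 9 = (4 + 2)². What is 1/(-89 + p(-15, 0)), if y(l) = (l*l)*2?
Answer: -1/3377 ≈ -0.00029612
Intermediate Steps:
y(l) = 2*l² (y(l) = l²*2 = 2*l²)
x = 270 (x = 54 + 6*(4 + 2)² = 54 + 6*6² = 54 + 6*36 = 54 + 216 = 270)
p(g, R) = -3288 (p(g, R) = 3*((-4 - 1*270)*4) = 3*((-4 - 270)*4) = 3*(-274*4) = 3*(-1096) = -3288)
1/(-89 + p(-15, 0)) = 1/(-89 - 3288) = 1/(-3377) = -1/3377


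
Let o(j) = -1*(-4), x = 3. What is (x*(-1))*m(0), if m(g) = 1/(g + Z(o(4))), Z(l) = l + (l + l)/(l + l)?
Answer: -⅗ ≈ -0.60000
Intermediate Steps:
o(j) = 4
Z(l) = 1 + l (Z(l) = l + (2*l)/((2*l)) = l + (2*l)*(1/(2*l)) = l + 1 = 1 + l)
m(g) = 1/(5 + g) (m(g) = 1/(g + (1 + 4)) = 1/(g + 5) = 1/(5 + g))
(x*(-1))*m(0) = (3*(-1))/(5 + 0) = -3/5 = -3*⅕ = -⅗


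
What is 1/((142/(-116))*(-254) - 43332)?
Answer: -29/1247611 ≈ -2.3244e-5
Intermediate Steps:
1/((142/(-116))*(-254) - 43332) = 1/((142*(-1/116))*(-254) - 43332) = 1/(-71/58*(-254) - 43332) = 1/(9017/29 - 43332) = 1/(-1247611/29) = -29/1247611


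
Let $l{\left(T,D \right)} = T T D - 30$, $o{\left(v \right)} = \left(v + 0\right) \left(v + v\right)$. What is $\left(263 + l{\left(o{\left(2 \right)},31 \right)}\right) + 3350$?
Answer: $5567$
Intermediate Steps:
$o{\left(v \right)} = 2 v^{2}$ ($o{\left(v \right)} = v 2 v = 2 v^{2}$)
$l{\left(T,D \right)} = -30 + D T^{2}$ ($l{\left(T,D \right)} = T^{2} D - 30 = D T^{2} - 30 = -30 + D T^{2}$)
$\left(263 + l{\left(o{\left(2 \right)},31 \right)}\right) + 3350 = \left(263 - \left(30 - 31 \left(2 \cdot 2^{2}\right)^{2}\right)\right) + 3350 = \left(263 - \left(30 - 31 \left(2 \cdot 4\right)^{2}\right)\right) + 3350 = \left(263 - \left(30 - 31 \cdot 8^{2}\right)\right) + 3350 = \left(263 + \left(-30 + 31 \cdot 64\right)\right) + 3350 = \left(263 + \left(-30 + 1984\right)\right) + 3350 = \left(263 + 1954\right) + 3350 = 2217 + 3350 = 5567$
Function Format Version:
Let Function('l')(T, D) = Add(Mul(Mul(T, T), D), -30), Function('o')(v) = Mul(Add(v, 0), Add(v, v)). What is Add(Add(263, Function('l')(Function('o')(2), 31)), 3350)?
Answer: 5567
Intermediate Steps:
Function('o')(v) = Mul(2, Pow(v, 2)) (Function('o')(v) = Mul(v, Mul(2, v)) = Mul(2, Pow(v, 2)))
Function('l')(T, D) = Add(-30, Mul(D, Pow(T, 2))) (Function('l')(T, D) = Add(Mul(Pow(T, 2), D), -30) = Add(Mul(D, Pow(T, 2)), -30) = Add(-30, Mul(D, Pow(T, 2))))
Add(Add(263, Function('l')(Function('o')(2), 31)), 3350) = Add(Add(263, Add(-30, Mul(31, Pow(Mul(2, Pow(2, 2)), 2)))), 3350) = Add(Add(263, Add(-30, Mul(31, Pow(Mul(2, 4), 2)))), 3350) = Add(Add(263, Add(-30, Mul(31, Pow(8, 2)))), 3350) = Add(Add(263, Add(-30, Mul(31, 64))), 3350) = Add(Add(263, Add(-30, 1984)), 3350) = Add(Add(263, 1954), 3350) = Add(2217, 3350) = 5567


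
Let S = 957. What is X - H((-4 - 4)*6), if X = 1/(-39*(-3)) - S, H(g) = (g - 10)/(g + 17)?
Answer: -3477794/3627 ≈ -958.86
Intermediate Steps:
H(g) = (-10 + g)/(17 + g)
X = -111968/117 (X = 1/(-39*(-3)) - 1*957 = 1/117 - 957 = -111968/117 ≈ -956.99)
X - H((-4 - 4)*6) = -111968/117 - (-10 + (-4 - 4)*6)/(17 + (-4 - 4)*6) = -111968/117 - (-10 - 8*6)/(17 - 8*6) = -111968/117 - (-10 - 48)/(17 - 48) = -111968/117 - (-58)/(-31) = -111968/117 - (-1)*(-58)/31 = -111968/117 - 1*58/31 = -111968/117 - 58/31 = -3477794/3627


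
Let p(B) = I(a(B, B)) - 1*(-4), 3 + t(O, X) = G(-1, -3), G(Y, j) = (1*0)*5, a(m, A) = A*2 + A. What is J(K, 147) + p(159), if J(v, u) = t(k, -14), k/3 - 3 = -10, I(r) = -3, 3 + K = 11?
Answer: -2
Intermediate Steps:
K = 8 (K = -3 + 11 = 8)
a(m, A) = 3*A (a(m, A) = 2*A + A = 3*A)
k = -21 (k = 9 + 3*(-10) = 9 - 30 = -21)
G(Y, j) = 0 (G(Y, j) = 0*5 = 0)
t(O, X) = -3 (t(O, X) = -3 + 0 = -3)
J(v, u) = -3
p(B) = 1 (p(B) = -3 - 1*(-4) = -3 + 4 = 1)
J(K, 147) + p(159) = -3 + 1 = -2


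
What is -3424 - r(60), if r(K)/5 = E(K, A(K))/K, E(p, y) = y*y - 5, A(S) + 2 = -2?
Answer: -41099/12 ≈ -3424.9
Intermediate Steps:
A(S) = -4 (A(S) = -2 - 2 = -4)
E(p, y) = -5 + y² (E(p, y) = y² - 5 = -5 + y²)
r(K) = 55/K (r(K) = 5*((-5 + (-4)²)/K) = 5*((-5 + 16)/K) = 5*(11/K) = 55/K)
-3424 - r(60) = -3424 - 55/60 = -3424 - 1*11/12 = -3424 - 11/12 = -41099/12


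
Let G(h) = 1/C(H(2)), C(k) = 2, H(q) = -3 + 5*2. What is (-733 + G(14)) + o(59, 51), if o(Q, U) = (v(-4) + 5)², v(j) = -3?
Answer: -1457/2 ≈ -728.50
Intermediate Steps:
H(q) = 7 (H(q) = -3 + 10 = 7)
o(Q, U) = 4 (o(Q, U) = (-3 + 5)² = 2² = 4)
G(h) = ½ (G(h) = 1/2 = ½)
(-733 + G(14)) + o(59, 51) = (-733 + ½) + 4 = -1465/2 + 4 = -1457/2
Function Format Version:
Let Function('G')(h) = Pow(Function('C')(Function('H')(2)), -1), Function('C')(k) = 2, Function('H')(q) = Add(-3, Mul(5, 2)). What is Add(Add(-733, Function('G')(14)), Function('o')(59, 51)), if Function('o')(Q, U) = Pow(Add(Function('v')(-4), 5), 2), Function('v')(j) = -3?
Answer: Rational(-1457, 2) ≈ -728.50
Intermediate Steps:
Function('H')(q) = 7 (Function('H')(q) = Add(-3, 10) = 7)
Function('o')(Q, U) = 4 (Function('o')(Q, U) = Pow(Add(-3, 5), 2) = Pow(2, 2) = 4)
Function('G')(h) = Rational(1, 2) (Function('G')(h) = Pow(2, -1) = Rational(1, 2))
Add(Add(-733, Function('G')(14)), Function('o')(59, 51)) = Add(Add(-733, Rational(1, 2)), 4) = Add(Rational(-1465, 2), 4) = Rational(-1457, 2)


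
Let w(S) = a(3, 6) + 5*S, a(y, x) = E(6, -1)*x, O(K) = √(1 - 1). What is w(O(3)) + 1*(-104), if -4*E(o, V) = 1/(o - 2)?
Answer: -835/8 ≈ -104.38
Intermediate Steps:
E(o, V) = -1/(4*(-2 + o)) (E(o, V) = -1/(4*(o - 2)) = -1/(4*(-2 + o)))
O(K) = 0 (O(K) = √0 = 0)
a(y, x) = -x/16 (a(y, x) = (-1/(-8 + 4*6))*x = (-1/(-8 + 24))*x = (-1/16)*x = (-1*1/16)*x = -x/16)
w(S) = -3/8 + 5*S (w(S) = -1/16*6 + 5*S = -3/8 + 5*S)
w(O(3)) + 1*(-104) = (-3/8 + 5*0) + 1*(-104) = (-3/8 + 0) - 104 = -3/8 - 104 = -835/8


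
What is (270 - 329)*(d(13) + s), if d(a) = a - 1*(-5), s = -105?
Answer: 5133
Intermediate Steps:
d(a) = 5 + a (d(a) = a + 5 = 5 + a)
(270 - 329)*(d(13) + s) = (270 - 329)*((5 + 13) - 105) = -59*(18 - 105) = -59*(-87) = 5133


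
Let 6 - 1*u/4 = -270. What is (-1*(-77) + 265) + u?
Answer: 1446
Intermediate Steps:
u = 1104 (u = 24 - 4*(-270) = 24 + 1080 = 1104)
(-1*(-77) + 265) + u = (-1*(-77) + 265) + 1104 = (77 + 265) + 1104 = 342 + 1104 = 1446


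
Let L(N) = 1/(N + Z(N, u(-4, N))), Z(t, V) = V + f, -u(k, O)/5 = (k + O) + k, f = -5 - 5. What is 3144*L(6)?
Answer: 524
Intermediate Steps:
f = -10
u(k, O) = -10*k - 5*O (u(k, O) = -5*((k + O) + k) = -5*((O + k) + k) = -5*(O + 2*k) = -10*k - 5*O)
Z(t, V) = -10 + V (Z(t, V) = V - 10 = -10 + V)
L(N) = 1/(30 - 4*N) (L(N) = 1/(N + (-10 + (-10*(-4) - 5*N))) = 1/(N + (-10 + (40 - 5*N))) = 1/(N + (30 - 5*N)) = 1/(30 - 4*N))
3144*L(6) = 3144*(-1/(-30 + 4*6)) = 3144*(-1/(-30 + 24)) = 3144*(-1/(-6)) = 3144*(-1*(-1/6)) = 3144*(1/6) = 524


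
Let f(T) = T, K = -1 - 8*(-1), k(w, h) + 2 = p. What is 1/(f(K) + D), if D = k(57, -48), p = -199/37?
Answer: -37/14 ≈ -2.6429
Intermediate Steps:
p = -199/37 (p = -199*1/37 = -199/37 ≈ -5.3784)
k(w, h) = -273/37 (k(w, h) = -2 - 199/37 = -273/37)
K = 7 (K = -1 + 8 = 7)
D = -273/37 ≈ -7.3784
1/(f(K) + D) = 1/(7 - 273/37) = 1/(-14/37) = -37/14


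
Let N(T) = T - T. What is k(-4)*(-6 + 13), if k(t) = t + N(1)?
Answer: -28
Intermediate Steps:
N(T) = 0
k(t) = t (k(t) = t + 0 = t)
k(-4)*(-6 + 13) = -4*(-6 + 13) = -4*7 = -28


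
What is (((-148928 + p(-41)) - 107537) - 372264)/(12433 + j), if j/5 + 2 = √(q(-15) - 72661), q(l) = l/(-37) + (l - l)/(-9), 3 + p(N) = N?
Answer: -289016138223/5777455423 + 3143865*I*√99472354/5777455423 ≈ -50.025 + 5.4272*I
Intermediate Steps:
p(N) = -3 + N
q(l) = -l/37 (q(l) = l*(-1/37) + 0*(-⅑) = -l/37 + 0 = -l/37)
j = -10 + 5*I*√99472354/37 (j = -10 + 5*√(-1/37*(-15) - 72661) = -10 + 5*√(15/37 - 72661) = -10 + 5*√(-2688442/37) = -10 + 5*(I*√99472354/37) = -10 + 5*I*√99472354/37 ≈ -10.0 + 1347.8*I)
(((-148928 + p(-41)) - 107537) - 372264)/(12433 + j) = (((-148928 + (-3 - 41)) - 107537) - 372264)/(12433 + (-10 + 5*I*√99472354/37)) = (((-148928 - 44) - 107537) - 372264)/(12423 + 5*I*√99472354/37) = ((-148972 - 107537) - 372264)/(12423 + 5*I*√99472354/37) = (-256509 - 372264)/(12423 + 5*I*√99472354/37) = -628773/(12423 + 5*I*√99472354/37)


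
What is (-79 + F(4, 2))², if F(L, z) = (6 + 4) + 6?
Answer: 3969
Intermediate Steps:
F(L, z) = 16 (F(L, z) = 10 + 6 = 16)
(-79 + F(4, 2))² = (-79 + 16)² = (-63)² = 3969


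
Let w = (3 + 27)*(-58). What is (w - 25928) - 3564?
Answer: -31232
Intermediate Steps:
w = -1740 (w = 30*(-58) = -1740)
(w - 25928) - 3564 = (-1740 - 25928) - 3564 = -27668 - 3564 = -31232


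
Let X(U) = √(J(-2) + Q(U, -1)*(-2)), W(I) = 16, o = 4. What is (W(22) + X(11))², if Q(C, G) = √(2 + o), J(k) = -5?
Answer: (16 + I*√(5 + 2*√6))² ≈ 246.1 + 100.68*I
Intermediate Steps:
Q(C, G) = √6 (Q(C, G) = √(2 + 4) = √6)
X(U) = √(-5 - 2*√6) (X(U) = √(-5 + √6*(-2)) = √(-5 - 2*√6))
(W(22) + X(11))² = (16 + √(-5 - 2*√6))²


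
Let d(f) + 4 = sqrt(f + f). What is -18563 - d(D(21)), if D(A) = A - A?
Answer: -18559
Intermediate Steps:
D(A) = 0
d(f) = -4 + sqrt(2)*sqrt(f) (d(f) = -4 + sqrt(f + f) = -4 + sqrt(2*f) = -4 + sqrt(2)*sqrt(f))
-18563 - d(D(21)) = -18563 - (-4 + sqrt(2)*sqrt(0)) = -18563 - (-4 + sqrt(2)*0) = -18563 - (-4 + 0) = -18563 - 1*(-4) = -18563 + 4 = -18559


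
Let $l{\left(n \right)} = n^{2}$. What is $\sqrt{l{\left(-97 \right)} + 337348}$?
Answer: $\sqrt{346757} \approx 588.86$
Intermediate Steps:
$\sqrt{l{\left(-97 \right)} + 337348} = \sqrt{\left(-97\right)^{2} + 337348} = \sqrt{9409 + 337348} = \sqrt{346757}$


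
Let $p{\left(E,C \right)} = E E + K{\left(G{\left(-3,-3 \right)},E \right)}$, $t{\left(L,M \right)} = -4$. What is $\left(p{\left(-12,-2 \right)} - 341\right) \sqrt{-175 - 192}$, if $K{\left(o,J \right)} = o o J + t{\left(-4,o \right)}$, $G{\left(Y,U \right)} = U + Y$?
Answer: $- 633 i \sqrt{367} \approx - 12127.0 i$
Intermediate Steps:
$K{\left(o,J \right)} = -4 + J o^{2}$ ($K{\left(o,J \right)} = o o J - 4 = o^{2} J - 4 = J o^{2} - 4 = -4 + J o^{2}$)
$p{\left(E,C \right)} = -4 + E^{2} + 36 E$ ($p{\left(E,C \right)} = E E + \left(-4 + E \left(-3 - 3\right)^{2}\right) = E^{2} + \left(-4 + E \left(-6\right)^{2}\right) = E^{2} + \left(-4 + E 36\right) = E^{2} + \left(-4 + 36 E\right) = -4 + E^{2} + 36 E$)
$\left(p{\left(-12,-2 \right)} - 341\right) \sqrt{-175 - 192} = \left(\left(-4 + \left(-12\right)^{2} + 36 \left(-12\right)\right) - 341\right) \sqrt{-175 - 192} = \left(\left(-4 + 144 - 432\right) - 341\right) \sqrt{-367} = \left(-292 - 341\right) i \sqrt{367} = - 633 i \sqrt{367}$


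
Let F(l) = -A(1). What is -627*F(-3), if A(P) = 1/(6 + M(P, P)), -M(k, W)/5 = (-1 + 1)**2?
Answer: 209/2 ≈ 104.50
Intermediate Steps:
M(k, W) = 0 (M(k, W) = -5*(-1 + 1)**2 = -5*0**2 = -5*0 = 0)
A(P) = 1/6 (A(P) = 1/(6 + 0) = 1/6)
F(l) = -1/6 (F(l) = -1*1/6 = -1/6)
-627*F(-3) = -627*(-1/6) = 209/2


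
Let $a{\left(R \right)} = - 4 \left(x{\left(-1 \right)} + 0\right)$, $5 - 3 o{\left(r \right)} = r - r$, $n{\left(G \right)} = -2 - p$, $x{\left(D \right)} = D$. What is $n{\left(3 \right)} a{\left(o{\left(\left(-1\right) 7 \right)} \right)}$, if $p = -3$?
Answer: $4$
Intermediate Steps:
$n{\left(G \right)} = 1$ ($n{\left(G \right)} = -2 - -3 = -2 + 3 = 1$)
$o{\left(r \right)} = \frac{5}{3}$ ($o{\left(r \right)} = \frac{5}{3} - \frac{r - r}{3} = \frac{5}{3} - 0 = \frac{5}{3} + 0 = \frac{5}{3}$)
$a{\left(R \right)} = 4$ ($a{\left(R \right)} = - 4 \left(-1 + 0\right) = \left(-4\right) \left(-1\right) = 4$)
$n{\left(3 \right)} a{\left(o{\left(\left(-1\right) 7 \right)} \right)} = 1 \cdot 4 = 4$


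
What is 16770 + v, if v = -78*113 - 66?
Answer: 7890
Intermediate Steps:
v = -8880 (v = -8814 - 66 = -8880)
16770 + v = 16770 - 8880 = 7890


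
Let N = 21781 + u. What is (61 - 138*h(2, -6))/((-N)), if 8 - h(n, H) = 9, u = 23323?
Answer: -199/45104 ≈ -0.0044120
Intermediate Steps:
h(n, H) = -1 (h(n, H) = 8 - 1*9 = 8 - 9 = -1)
N = 45104 (N = 21781 + 23323 = 45104)
(61 - 138*h(2, -6))/((-N)) = (61 - 138*(-1))/((-1*45104)) = (61 + 138)/(-45104) = 199*(-1/45104) = -199/45104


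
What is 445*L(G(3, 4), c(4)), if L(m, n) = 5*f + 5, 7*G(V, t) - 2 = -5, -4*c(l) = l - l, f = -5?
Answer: -8900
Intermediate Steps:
c(l) = 0 (c(l) = -(l - l)/4 = -¼*0 = 0)
G(V, t) = -3/7 (G(V, t) = 2/7 + (⅐)*(-5) = 2/7 - 5/7 = -3/7)
L(m, n) = -20 (L(m, n) = 5*(-5) + 5 = -25 + 5 = -20)
445*L(G(3, 4), c(4)) = 445*(-20) = -8900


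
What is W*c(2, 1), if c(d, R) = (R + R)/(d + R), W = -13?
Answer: -26/3 ≈ -8.6667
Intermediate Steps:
c(d, R) = 2*R/(R + d) (c(d, R) = (2*R)/(R + d) = 2*R/(R + d))
W*c(2, 1) = -26/(1 + 2) = -26/3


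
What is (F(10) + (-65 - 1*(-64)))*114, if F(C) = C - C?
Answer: -114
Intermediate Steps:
F(C) = 0
(F(10) + (-65 - 1*(-64)))*114 = (0 + (-65 - 1*(-64)))*114 = (0 + (-65 + 64))*114 = (0 - 1)*114 = -1*114 = -114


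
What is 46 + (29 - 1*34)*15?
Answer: -29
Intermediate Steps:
46 + (29 - 1*34)*15 = 46 + (29 - 34)*15 = 46 - 5*15 = 46 - 75 = -29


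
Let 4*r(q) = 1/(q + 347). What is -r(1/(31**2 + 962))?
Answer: -1923/2669128 ≈ -0.00072046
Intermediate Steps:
r(q) = 1/(4*(347 + q)) (r(q) = 1/(4*(q + 347)) = 1/(4*(347 + q)))
-r(1/(31**2 + 962)) = -1/(4*(347 + 1/(31**2 + 962))) = -1/(4*(347 + 1/(961 + 962))) = -1/(4*(347 + 1/1923)) = -1/(4*667282/1923) = -1923/(4*667282) = -1*1923/2669128 = -1923/2669128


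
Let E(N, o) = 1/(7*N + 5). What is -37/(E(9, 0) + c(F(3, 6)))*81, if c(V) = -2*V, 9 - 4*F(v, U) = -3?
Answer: 5508/11 ≈ 500.73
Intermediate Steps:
F(v, U) = 3 (F(v, U) = 9/4 - ¼*(-3) = 9/4 + ¾ = 3)
E(N, o) = 1/(5 + 7*N)
-37/(E(9, 0) + c(F(3, 6)))*81 = -37/(1/(5 + 7*9) - 2*3)*81 = -37/(1/(5 + 63) - 6)*81 = -37/(1/68 - 6)*81 = -37/(-407/68)*81 = -37*(-68/407)*81 = (68/11)*81 = 5508/11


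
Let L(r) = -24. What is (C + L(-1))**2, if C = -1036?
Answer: 1123600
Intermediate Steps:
(C + L(-1))**2 = (-1036 - 24)**2 = (-1060)**2 = 1123600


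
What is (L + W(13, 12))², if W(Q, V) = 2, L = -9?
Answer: 49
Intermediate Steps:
(L + W(13, 12))² = (-9 + 2)² = (-7)² = 49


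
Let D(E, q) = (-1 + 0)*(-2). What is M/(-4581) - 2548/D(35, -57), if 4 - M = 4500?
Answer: -5831698/4581 ≈ -1273.0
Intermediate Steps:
M = -4496 (M = 4 - 1*4500 = 4 - 4500 = -4496)
D(E, q) = 2 (D(E, q) = -1*(-2) = 2)
M/(-4581) - 2548/D(35, -57) = -4496/(-4581) - 2548/2 = -4496*(-1/4581) - 2548*½ = 4496/4581 - 1274 = -5831698/4581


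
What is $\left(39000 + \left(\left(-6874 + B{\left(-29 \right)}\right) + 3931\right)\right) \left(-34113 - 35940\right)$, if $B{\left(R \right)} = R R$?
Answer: $-2584815594$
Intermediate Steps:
$B{\left(R \right)} = R^{2}$
$\left(39000 + \left(\left(-6874 + B{\left(-29 \right)}\right) + 3931\right)\right) \left(-34113 - 35940\right) = \left(39000 + \left(\left(-6874 + \left(-29\right)^{2}\right) + 3931\right)\right) \left(-34113 - 35940\right) = \left(39000 + \left(\left(-6874 + 841\right) + 3931\right)\right) \left(-34113 - 35940\right) = \left(39000 + \left(-6033 + 3931\right)\right) \left(-70053\right) = \left(39000 - 2102\right) \left(-70053\right) = 36898 \left(-70053\right) = -2584815594$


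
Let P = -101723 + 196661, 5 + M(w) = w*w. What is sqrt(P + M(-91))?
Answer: sqrt(103214) ≈ 321.27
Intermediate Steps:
M(w) = -5 + w**2 (M(w) = -5 + w*w = -5 + w**2)
P = 94938
sqrt(P + M(-91)) = sqrt(94938 + (-5 + (-91)**2)) = sqrt(94938 + (-5 + 8281)) = sqrt(94938 + 8276) = sqrt(103214)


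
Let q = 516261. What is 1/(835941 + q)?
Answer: 1/1352202 ≈ 7.3953e-7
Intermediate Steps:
1/(835941 + q) = 1/(835941 + 516261) = 1/1352202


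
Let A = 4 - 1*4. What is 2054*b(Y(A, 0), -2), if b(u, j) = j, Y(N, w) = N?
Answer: -4108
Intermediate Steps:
A = 0 (A = 4 - 4 = 0)
2054*b(Y(A, 0), -2) = 2054*(-2) = -4108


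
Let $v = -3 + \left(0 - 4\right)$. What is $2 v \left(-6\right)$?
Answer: $84$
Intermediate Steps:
$v = -7$ ($v = -3 + \left(0 - 4\right) = -3 - 4 = -7$)
$2 v \left(-6\right) = 2 \left(-7\right) \left(-6\right) = \left(-14\right) \left(-6\right) = 84$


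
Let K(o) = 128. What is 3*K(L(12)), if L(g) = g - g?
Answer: 384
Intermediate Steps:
L(g) = 0
3*K(L(12)) = 3*128 = 384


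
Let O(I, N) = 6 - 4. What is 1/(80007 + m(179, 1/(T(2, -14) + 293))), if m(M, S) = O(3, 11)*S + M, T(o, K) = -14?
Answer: 279/22371896 ≈ 1.2471e-5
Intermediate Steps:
O(I, N) = 2
m(M, S) = M + 2*S (m(M, S) = 2*S + M = M + 2*S)
1/(80007 + m(179, 1/(T(2, -14) + 293))) = 1/(80007 + (179 + 2/(-14 + 293))) = 1/(80007 + (179 + 2/279)) = 1/(80007 + 49943/279) = 1/(22371896/279) = 279/22371896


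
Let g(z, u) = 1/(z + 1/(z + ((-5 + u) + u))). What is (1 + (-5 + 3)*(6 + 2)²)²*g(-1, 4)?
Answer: -32258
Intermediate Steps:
g(z, u) = 1/(z + 1/(-5 + z + 2*u)) (g(z, u) = 1/(z + 1/(z + (-5 + 2*u))) = 1/(z + 1/(-5 + z + 2*u)))
(1 + (-5 + 3)*(6 + 2)²)²*g(-1, 4) = (1 + (-5 + 3)*(6 + 2)²)²*((-5 - 1 + 2*4)/(1 + (-1)² - 5*(-1) + 2*4*(-1))) = (1 - 2*8²)²*((-5 - 1 + 8)/(1 + 1 + 5 - 8)) = (1 - 2*64)²*(2/(-1)) = (1 - 128)²*(-1*2) = (-127)²*(-2) = 16129*(-2) = -32258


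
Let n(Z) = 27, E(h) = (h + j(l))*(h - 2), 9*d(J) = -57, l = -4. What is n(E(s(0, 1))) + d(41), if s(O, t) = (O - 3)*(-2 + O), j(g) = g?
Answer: 62/3 ≈ 20.667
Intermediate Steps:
d(J) = -19/3 (d(J) = (1/9)*(-57) = -19/3)
s(O, t) = (-3 + O)*(-2 + O)
E(h) = (-4 + h)*(-2 + h) (E(h) = (h - 4)*(h - 2) = (-4 + h)*(-2 + h))
n(E(s(0, 1))) + d(41) = 27 - 19/3 = 62/3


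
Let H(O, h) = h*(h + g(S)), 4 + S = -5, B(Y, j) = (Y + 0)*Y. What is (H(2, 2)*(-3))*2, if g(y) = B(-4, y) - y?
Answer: -324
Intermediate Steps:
B(Y, j) = Y² (B(Y, j) = Y*Y = Y²)
S = -9 (S = -4 - 5 = -9)
g(y) = 16 - y (g(y) = (-4)² - y = 16 - y)
H(O, h) = h*(25 + h) (H(O, h) = h*(h + (16 - 1*(-9))) = h*(h + (16 + 9)) = h*(h + 25) = h*(25 + h))
(H(2, 2)*(-3))*2 = ((2*(25 + 2))*(-3))*2 = ((2*27)*(-3))*2 = (54*(-3))*2 = -162*2 = -324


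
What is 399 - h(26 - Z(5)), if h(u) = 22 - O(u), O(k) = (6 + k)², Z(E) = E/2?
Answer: 4989/4 ≈ 1247.3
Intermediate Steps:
Z(E) = E/2 (Z(E) = E*(½) = E/2)
h(u) = 22 - (6 + u)²
399 - h(26 - Z(5)) = 399 - (22 - (6 + (26 - 5/2))²) = 399 - (22 - (6 + 47/2)²) = 399 - (22 - (59/2)²) = 399 - (22 - 1*3481/4) = 399 - (22 - 3481/4) = 399 - 1*(-3393/4) = 399 + 3393/4 = 4989/4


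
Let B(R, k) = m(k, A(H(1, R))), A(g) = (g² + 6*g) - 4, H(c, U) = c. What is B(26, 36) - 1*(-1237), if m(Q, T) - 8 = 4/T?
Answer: 3739/3 ≈ 1246.3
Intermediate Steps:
A(g) = -4 + g² + 6*g
m(Q, T) = 8 + 4/T
B(R, k) = 28/3 (B(R, k) = 8 + 4/(-4 + 1² + 6*1) = 8 + 4/(-4 + 1 + 6) = 8 + 4/3 = 28/3)
B(26, 36) - 1*(-1237) = 28/3 - 1*(-1237) = 28/3 + 1237 = 3739/3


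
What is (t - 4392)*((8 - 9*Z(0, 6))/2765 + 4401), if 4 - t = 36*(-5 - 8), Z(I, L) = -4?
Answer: -1362906608/79 ≈ -1.7252e+7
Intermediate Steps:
t = 472 (t = 4 - 36*(-5 - 8) = 4 - 36*(-13) = 4 - 1*(-468) = 4 + 468 = 472)
(t - 4392)*((8 - 9*Z(0, 6))/2765 + 4401) = (472 - 4392)*((8 - 9*(-4))/2765 + 4401) = -3920*((8 + 36)*(1/2765) + 4401) = -3920*(44*(1/2765) + 4401) = -3920*(44/2765 + 4401) = -3920*12168809/2765 = -1362906608/79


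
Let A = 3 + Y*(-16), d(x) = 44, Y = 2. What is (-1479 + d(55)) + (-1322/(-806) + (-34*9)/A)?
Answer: -16628358/11687 ≈ -1422.8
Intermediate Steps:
A = -29 (A = 3 + 2*(-16) = 3 - 32 = -29)
(-1479 + d(55)) + (-1322/(-806) + (-34*9)/A) = (-1479 + 44) + (-1322/(-806) - 34*9/(-29)) = -1435 + (-1322*(-1/806) - 306*(-1/29)) = -1435 + (661/403 + 306/29) = -1435 + 142487/11687 = -16628358/11687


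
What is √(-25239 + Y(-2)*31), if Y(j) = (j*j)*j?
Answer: I*√25487 ≈ 159.65*I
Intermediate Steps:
Y(j) = j³ (Y(j) = j²*j = j³)
√(-25239 + Y(-2)*31) = √(-25239 + (-2)³*31) = √(-25239 - 8*31) = √(-25239 - 248) = √(-25487) = I*√25487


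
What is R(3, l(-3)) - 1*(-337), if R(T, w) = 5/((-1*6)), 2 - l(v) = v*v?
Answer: 2017/6 ≈ 336.17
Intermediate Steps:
l(v) = 2 - v² (l(v) = 2 - v*v = 2 - v²)
R(T, w) = -⅚ (R(T, w) = 5/(-6) = 5*(-⅙) = -⅚)
R(3, l(-3)) - 1*(-337) = -⅚ - 1*(-337) = -⅚ + 337 = 2017/6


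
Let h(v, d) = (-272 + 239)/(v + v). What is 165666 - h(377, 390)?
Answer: 124912197/754 ≈ 1.6567e+5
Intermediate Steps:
h(v, d) = -33/(2*v) (h(v, d) = -33*1/(2*v) = -33/(2*v))
165666 - h(377, 390) = 165666 - (-33)/(2*377) = 165666 - 1*(-33/754) = 165666 + 33/754 = 124912197/754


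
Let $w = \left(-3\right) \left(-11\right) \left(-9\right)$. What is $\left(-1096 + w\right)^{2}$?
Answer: $1940449$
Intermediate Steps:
$w = -297$ ($w = 33 \left(-9\right) = -297$)
$\left(-1096 + w\right)^{2} = \left(-1096 - 297\right)^{2} = \left(-1393\right)^{2} = 1940449$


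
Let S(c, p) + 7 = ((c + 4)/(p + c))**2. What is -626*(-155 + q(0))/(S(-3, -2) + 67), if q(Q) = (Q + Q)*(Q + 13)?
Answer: 2425750/1501 ≈ 1616.1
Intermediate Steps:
S(c, p) = -7 + (4 + c)**2/(c + p)**2 (S(c, p) = -7 + ((c + 4)/(p + c))**2 = -7 + ((4 + c)/(c + p))**2 = -7 + (4 + c)**2/(c + p)**2)
q(Q) = 2*Q*(13 + Q) (q(Q) = (2*Q)*(13 + Q) = 2*Q*(13 + Q))
-626*(-155 + q(0))/(S(-3, -2) + 67) = -626*(-155 + 2*0*(13 + 0))/((-7 + (4 - 3)**2/(-3 - 2)**2) + 67) = -626*(-155 + 2*0*13)/((-7 + 1**2/(-5)**2) + 67) = -626*(-155 + 0)/((-7 + 1*(1/25)) + 67) = -(-97030)/((-7 + 1/25) + 67) = -(-97030)/(-174/25 + 67) = -(-97030)/1501/25 = -(-97030)*25/1501 = -626*(-3875/1501) = 2425750/1501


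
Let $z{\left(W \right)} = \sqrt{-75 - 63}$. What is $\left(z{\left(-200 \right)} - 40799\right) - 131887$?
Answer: $-172686 + i \sqrt{138} \approx -1.7269 \cdot 10^{5} + 11.747 i$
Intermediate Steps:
$z{\left(W \right)} = i \sqrt{138}$ ($z{\left(W \right)} = \sqrt{-138} = i \sqrt{138}$)
$\left(z{\left(-200 \right)} - 40799\right) - 131887 = \left(i \sqrt{138} - 40799\right) - 131887 = \left(-40799 + i \sqrt{138}\right) - 131887 = -172686 + i \sqrt{138}$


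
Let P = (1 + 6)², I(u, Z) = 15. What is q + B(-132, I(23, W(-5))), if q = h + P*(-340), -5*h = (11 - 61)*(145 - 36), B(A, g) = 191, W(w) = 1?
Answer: -15379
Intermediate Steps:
P = 49 (P = 7² = 49)
h = 1090 (h = -(11 - 61)*(145 - 36)/5 = -(-10)*109 = -⅕*(-5450) = 1090)
q = -15570 (q = 1090 + 49*(-340) = 1090 - 16660 = -15570)
q + B(-132, I(23, W(-5))) = -15570 + 191 = -15379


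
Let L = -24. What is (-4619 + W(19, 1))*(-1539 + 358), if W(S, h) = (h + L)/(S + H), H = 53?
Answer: 392789971/72 ≈ 5.4554e+6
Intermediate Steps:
W(S, h) = (-24 + h)/(53 + S) (W(S, h) = (h - 24)/(S + 53) = (-24 + h)/(53 + S))
(-4619 + W(19, 1))*(-1539 + 358) = (-4619 + (-24 + 1)/(53 + 19))*(-1539 + 358) = (-4619 - 23/72)*(-1181) = -332591/72*(-1181) = 392789971/72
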